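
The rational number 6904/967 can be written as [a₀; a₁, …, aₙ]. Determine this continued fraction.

⌊6904/967⌋ = 7, remainder 135
⌊967/135⌋ = 7, remainder 22
⌊135/22⌋ = 6, remainder 3
⌊22/3⌋ = 7, remainder 1
⌊3/1⌋ = 3, remainder 0

[7; 7, 6, 7, 3]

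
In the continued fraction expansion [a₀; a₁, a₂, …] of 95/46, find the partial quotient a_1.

Repeatedly divide and take the remainder:
95 = 2·46 + 3, so a_0 = 2
46 = 15·3 + 1, so a_1 = 15

15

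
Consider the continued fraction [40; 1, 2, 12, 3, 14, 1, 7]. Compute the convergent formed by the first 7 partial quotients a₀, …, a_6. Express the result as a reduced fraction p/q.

Build up convergents one term at a time:
a_0 = 40: 40/1
a_1 = 1: 41/1
a_2 = 2: 122/3
a_3 = 12: 1505/37
a_4 = 3: 4637/114
a_5 = 14: 66423/1633
a_6 = 1: 71060/1747

71060/1747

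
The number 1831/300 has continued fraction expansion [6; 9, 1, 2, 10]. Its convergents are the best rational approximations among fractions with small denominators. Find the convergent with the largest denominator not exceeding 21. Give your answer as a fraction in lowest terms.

61/10

List convergents until the denominator exceeds the bound:
a_0 = 6: 6/1  (≤ bound)
a_1 = 9: 55/9  (≤ bound)
a_2 = 1: 61/10  (≤ bound)
a_3 = 2: 177/29  (> 21, stop)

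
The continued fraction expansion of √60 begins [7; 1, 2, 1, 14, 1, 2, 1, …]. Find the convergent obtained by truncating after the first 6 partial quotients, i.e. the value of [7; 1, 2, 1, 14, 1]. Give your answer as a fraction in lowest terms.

Starting at the tail and folding back:
Start with 1.
14 + 1/(1/1) = 14 + 1/1 = 15/1
1 + 1/(15/1) = 1 + 1/15 = 16/15
2 + 1/(16/15) = 2 + 15/16 = 47/16
1 + 1/(47/16) = 1 + 16/47 = 63/47
7 + 1/(63/47) = 7 + 47/63 = 488/63

488/63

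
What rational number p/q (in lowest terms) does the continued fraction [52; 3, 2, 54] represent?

19921/381

Compute successive convergents:
a_0 = 52: 52/1
a_1 = 3: 157/3
a_2 = 2: 366/7
a_3 = 54: 19921/381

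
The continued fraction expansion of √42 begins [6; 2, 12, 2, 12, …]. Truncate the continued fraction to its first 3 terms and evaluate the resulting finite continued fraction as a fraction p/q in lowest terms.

162/25

Start with 12.
2 + 1/(12/1) = 2 + 1/12 = 25/12
6 + 1/(25/12) = 6 + 12/25 = 162/25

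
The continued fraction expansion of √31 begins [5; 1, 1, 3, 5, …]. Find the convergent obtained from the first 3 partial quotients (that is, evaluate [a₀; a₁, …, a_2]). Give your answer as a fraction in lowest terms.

a_0 = 5: 5/1
a_1 = 1: 6/1
a_2 = 1: 11/2

11/2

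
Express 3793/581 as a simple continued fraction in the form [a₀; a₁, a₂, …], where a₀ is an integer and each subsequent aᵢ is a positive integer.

Apply division with remainder until the remainder is 0:
⌊3793/581⌋ = 6, remainder 307
⌊581/307⌋ = 1, remainder 274
⌊307/274⌋ = 1, remainder 33
⌊274/33⌋ = 8, remainder 10
⌊33/10⌋ = 3, remainder 3
⌊10/3⌋ = 3, remainder 1
⌊3/1⌋ = 3, remainder 0

[6; 1, 1, 8, 3, 3, 3]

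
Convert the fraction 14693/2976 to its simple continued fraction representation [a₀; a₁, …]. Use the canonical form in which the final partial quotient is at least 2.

14693 ÷ 2976 → quotient 4, remainder 2789
2976 ÷ 2789 → quotient 1, remainder 187
2789 ÷ 187 → quotient 14, remainder 171
187 ÷ 171 → quotient 1, remainder 16
171 ÷ 16 → quotient 10, remainder 11
16 ÷ 11 → quotient 1, remainder 5
11 ÷ 5 → quotient 2, remainder 1
5 ÷ 1 → quotient 5, remainder 0

[4; 1, 14, 1, 10, 1, 2, 5]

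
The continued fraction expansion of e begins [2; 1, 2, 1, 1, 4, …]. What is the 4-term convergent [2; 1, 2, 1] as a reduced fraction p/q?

11/4

a_0 = 2: 2/1
a_1 = 1: 3/1
a_2 = 2: 8/3
a_3 = 1: 11/4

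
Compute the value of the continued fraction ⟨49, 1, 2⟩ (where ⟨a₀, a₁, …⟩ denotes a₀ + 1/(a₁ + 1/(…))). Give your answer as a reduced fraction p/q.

149/3

Start with 2.
1 + 1/(2/1) = 1 + 1/2 = 3/2
49 + 1/(3/2) = 49 + 2/3 = 149/3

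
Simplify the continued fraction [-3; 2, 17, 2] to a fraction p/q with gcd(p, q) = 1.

-181/72

a_0 = -3: -3/1
a_1 = 2: -5/2
a_2 = 17: -88/35
a_3 = 2: -181/72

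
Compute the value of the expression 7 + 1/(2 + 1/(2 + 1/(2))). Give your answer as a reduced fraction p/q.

89/12

Compute successive convergents:
a_0 = 7: 7/1
a_1 = 2: 15/2
a_2 = 2: 37/5
a_3 = 2: 89/12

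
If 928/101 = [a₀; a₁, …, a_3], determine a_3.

Apply division with remainder until the remainder is 0:
928 = 9·101 + 19, so a_0 = 9
101 = 5·19 + 6, so a_1 = 5
19 = 3·6 + 1, so a_2 = 3
6 = 6·1 + 0, so a_3 = 6

6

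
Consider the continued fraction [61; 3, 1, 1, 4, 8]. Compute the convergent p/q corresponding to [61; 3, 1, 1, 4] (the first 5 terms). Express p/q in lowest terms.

Compute successive convergents:
a_0 = 61: 61/1
a_1 = 3: 184/3
a_2 = 1: 245/4
a_3 = 1: 429/7
a_4 = 4: 1961/32

1961/32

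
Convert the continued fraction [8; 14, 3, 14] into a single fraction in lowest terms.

a_0 = 8: 8/1
a_1 = 14: 113/14
a_2 = 3: 347/43
a_3 = 14: 4971/616

4971/616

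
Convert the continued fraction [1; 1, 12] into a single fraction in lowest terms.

25/13

Start with 12.
1 + 1/(12/1) = 1 + 1/12 = 13/12
1 + 1/(13/12) = 1 + 12/13 = 25/13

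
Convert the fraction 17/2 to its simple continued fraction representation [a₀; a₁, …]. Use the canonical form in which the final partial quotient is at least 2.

[8; 2]

17 = 8·2 + 1, so a_0 = 8
2 = 2·1 + 0, so a_1 = 2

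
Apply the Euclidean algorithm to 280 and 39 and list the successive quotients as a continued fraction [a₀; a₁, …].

[7; 5, 1, 1, 3]

280 ÷ 39 → quotient 7, remainder 7
39 ÷ 7 → quotient 5, remainder 4
7 ÷ 4 → quotient 1, remainder 3
4 ÷ 3 → quotient 1, remainder 1
3 ÷ 1 → quotient 3, remainder 0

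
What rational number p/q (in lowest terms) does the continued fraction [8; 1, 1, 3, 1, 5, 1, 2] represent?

Start with 2.
1 + 1/(2/1) = 1 + 1/2 = 3/2
5 + 1/(3/2) = 5 + 2/3 = 17/3
1 + 1/(17/3) = 1 + 3/17 = 20/17
3 + 1/(20/17) = 3 + 17/20 = 77/20
1 + 1/(77/20) = 1 + 20/77 = 97/77
1 + 1/(97/77) = 1 + 77/97 = 174/97
8 + 1/(174/97) = 8 + 97/174 = 1489/174

1489/174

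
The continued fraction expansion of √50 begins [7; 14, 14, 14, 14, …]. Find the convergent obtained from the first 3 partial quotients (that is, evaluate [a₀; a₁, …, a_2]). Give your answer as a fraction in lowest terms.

1393/197

a_0 = 7: 7/1
a_1 = 14: 99/14
a_2 = 14: 1393/197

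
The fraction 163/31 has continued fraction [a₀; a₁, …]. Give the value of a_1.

3

⌊163/31⌋ = 5, remainder 8
⌊31/8⌋ = 3, remainder 7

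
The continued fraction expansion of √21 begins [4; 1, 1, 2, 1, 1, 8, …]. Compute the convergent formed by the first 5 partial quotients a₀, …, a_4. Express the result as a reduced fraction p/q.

32/7

Use the convergent recurrence hₖ = aₖ·hₖ₋₁ + hₖ₋₂ (and likewise for the denominators kₖ):
a_0 = 4: 4/1
a_1 = 1: 5/1
a_2 = 1: 9/2
a_3 = 2: 23/5
a_4 = 1: 32/7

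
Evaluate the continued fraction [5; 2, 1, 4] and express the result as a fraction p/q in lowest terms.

75/14

Start with 4.
1 + 1/(4/1) = 1 + 1/4 = 5/4
2 + 1/(5/4) = 2 + 4/5 = 14/5
5 + 1/(14/5) = 5 + 5/14 = 75/14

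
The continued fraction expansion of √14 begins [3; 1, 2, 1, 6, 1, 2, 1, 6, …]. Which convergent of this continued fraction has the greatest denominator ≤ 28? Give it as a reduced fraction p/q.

List convergents until the denominator exceeds the bound:
a_0 = 3: 3/1  (≤ bound)
a_1 = 1: 4/1  (≤ bound)
a_2 = 2: 11/3  (≤ bound)
a_3 = 1: 15/4  (≤ bound)
a_4 = 6: 101/27  (≤ bound)
a_5 = 1: 116/31  (> 28, stop)

101/27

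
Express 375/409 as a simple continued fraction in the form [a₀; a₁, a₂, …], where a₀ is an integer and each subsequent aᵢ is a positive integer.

[0; 1, 11, 34]

375 ÷ 409 → quotient 0, remainder 375
409 ÷ 375 → quotient 1, remainder 34
375 ÷ 34 → quotient 11, remainder 1
34 ÷ 1 → quotient 34, remainder 0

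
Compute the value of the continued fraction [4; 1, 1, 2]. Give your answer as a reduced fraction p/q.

Compute successive convergents:
a_0 = 4: 4/1
a_1 = 1: 5/1
a_2 = 1: 9/2
a_3 = 2: 23/5

23/5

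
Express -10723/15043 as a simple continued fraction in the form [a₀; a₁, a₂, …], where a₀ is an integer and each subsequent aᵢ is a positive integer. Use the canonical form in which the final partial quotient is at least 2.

Apply division with remainder until the remainder is 0:
-10723 ÷ 15043 → quotient -1, remainder 4320
15043 ÷ 4320 → quotient 3, remainder 2083
4320 ÷ 2083 → quotient 2, remainder 154
2083 ÷ 154 → quotient 13, remainder 81
154 ÷ 81 → quotient 1, remainder 73
81 ÷ 73 → quotient 1, remainder 8
73 ÷ 8 → quotient 9, remainder 1
8 ÷ 1 → quotient 8, remainder 0

[-1; 3, 2, 13, 1, 1, 9, 8]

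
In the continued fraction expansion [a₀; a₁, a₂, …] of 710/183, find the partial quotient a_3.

710 = 3·183 + 161, so a_0 = 3
183 = 1·161 + 22, so a_1 = 1
161 = 7·22 + 7, so a_2 = 7
22 = 3·7 + 1, so a_3 = 3

3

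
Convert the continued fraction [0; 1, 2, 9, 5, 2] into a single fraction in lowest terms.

Start with 2.
5 + 1/(2/1) = 5 + 1/2 = 11/2
9 + 1/(11/2) = 9 + 2/11 = 101/11
2 + 1/(101/11) = 2 + 11/101 = 213/101
1 + 1/(213/101) = 1 + 101/213 = 314/213
0 + 1/(314/213) = 0 + 213/314 = 213/314

213/314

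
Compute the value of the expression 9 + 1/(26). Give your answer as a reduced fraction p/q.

235/26

Start with 26.
9 + 1/(26/1) = 9 + 1/26 = 235/26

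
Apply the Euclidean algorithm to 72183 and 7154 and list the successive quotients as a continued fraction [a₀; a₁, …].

[10; 11, 7, 1, 15, 5]

⌊72183/7154⌋ = 10, remainder 643
⌊7154/643⌋ = 11, remainder 81
⌊643/81⌋ = 7, remainder 76
⌊81/76⌋ = 1, remainder 5
⌊76/5⌋ = 15, remainder 1
⌊5/1⌋ = 5, remainder 0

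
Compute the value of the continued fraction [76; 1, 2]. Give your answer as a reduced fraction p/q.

Start with 2.
1 + 1/(2/1) = 1 + 1/2 = 3/2
76 + 1/(3/2) = 76 + 2/3 = 230/3

230/3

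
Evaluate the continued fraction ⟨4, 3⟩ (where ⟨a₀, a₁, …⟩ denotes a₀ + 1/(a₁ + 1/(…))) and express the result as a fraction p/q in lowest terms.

Start with 3.
4 + 1/(3/1) = 4 + 1/3 = 13/3

13/3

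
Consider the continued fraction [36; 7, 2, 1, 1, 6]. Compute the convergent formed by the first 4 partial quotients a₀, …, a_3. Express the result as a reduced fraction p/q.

Start with 1.
2 + 1/(1/1) = 2 + 1/1 = 3/1
7 + 1/(3/1) = 7 + 1/3 = 22/3
36 + 1/(22/3) = 36 + 3/22 = 795/22

795/22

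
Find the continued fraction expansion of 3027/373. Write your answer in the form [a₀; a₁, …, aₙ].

[8; 8, 1, 2, 14]

⌊3027/373⌋ = 8, remainder 43
⌊373/43⌋ = 8, remainder 29
⌊43/29⌋ = 1, remainder 14
⌊29/14⌋ = 2, remainder 1
⌊14/1⌋ = 14, remainder 0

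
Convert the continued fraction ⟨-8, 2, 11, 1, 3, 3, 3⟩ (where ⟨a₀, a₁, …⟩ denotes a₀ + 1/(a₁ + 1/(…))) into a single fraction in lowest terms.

-7934/1055

Start with 3.
3 + 1/(3/1) = 3 + 1/3 = 10/3
3 + 1/(10/3) = 3 + 3/10 = 33/10
1 + 1/(33/10) = 1 + 10/33 = 43/33
11 + 1/(43/33) = 11 + 33/43 = 506/43
2 + 1/(506/43) = 2 + 43/506 = 1055/506
-8 + 1/(1055/506) = -8 + 506/1055 = -7934/1055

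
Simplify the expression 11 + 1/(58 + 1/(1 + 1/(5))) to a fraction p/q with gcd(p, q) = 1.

3889/353

Starting at the tail and folding back:
Start with 5.
1 + 1/(5/1) = 1 + 1/5 = 6/5
58 + 1/(6/5) = 58 + 5/6 = 353/6
11 + 1/(353/6) = 11 + 6/353 = 3889/353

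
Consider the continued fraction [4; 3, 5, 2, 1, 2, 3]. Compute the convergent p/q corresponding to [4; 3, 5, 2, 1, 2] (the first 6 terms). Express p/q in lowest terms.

Start with 2.
1 + 1/(2/1) = 1 + 1/2 = 3/2
2 + 1/(3/2) = 2 + 2/3 = 8/3
5 + 1/(8/3) = 5 + 3/8 = 43/8
3 + 1/(43/8) = 3 + 8/43 = 137/43
4 + 1/(137/43) = 4 + 43/137 = 591/137

591/137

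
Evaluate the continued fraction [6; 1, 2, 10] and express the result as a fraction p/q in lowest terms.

207/31

Use the convergent recurrence hₖ = aₖ·hₖ₋₁ + hₖ₋₂ (and likewise for the denominators kₖ):
a_0 = 6: 6/1
a_1 = 1: 7/1
a_2 = 2: 20/3
a_3 = 10: 207/31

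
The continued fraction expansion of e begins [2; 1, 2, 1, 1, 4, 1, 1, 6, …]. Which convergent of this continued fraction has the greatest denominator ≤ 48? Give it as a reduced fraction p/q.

106/39

List convergents until the denominator exceeds the bound:
a_0 = 2: 2/1  (≤ bound)
a_1 = 1: 3/1  (≤ bound)
a_2 = 2: 8/3  (≤ bound)
a_3 = 1: 11/4  (≤ bound)
a_4 = 1: 19/7  (≤ bound)
a_5 = 4: 87/32  (≤ bound)
a_6 = 1: 106/39  (≤ bound)
a_7 = 1: 193/71  (> 48, stop)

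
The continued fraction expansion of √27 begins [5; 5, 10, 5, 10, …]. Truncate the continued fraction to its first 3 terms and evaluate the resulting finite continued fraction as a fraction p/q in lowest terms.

Start with 10.
5 + 1/(10/1) = 5 + 1/10 = 51/10
5 + 1/(51/10) = 5 + 10/51 = 265/51

265/51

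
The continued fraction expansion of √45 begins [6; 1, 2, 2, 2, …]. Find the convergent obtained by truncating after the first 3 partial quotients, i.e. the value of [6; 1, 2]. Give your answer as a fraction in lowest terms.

20/3

Start with 2.
1 + 1/(2/1) = 1 + 1/2 = 3/2
6 + 1/(3/2) = 6 + 2/3 = 20/3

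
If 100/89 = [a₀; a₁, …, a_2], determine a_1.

100 = 1·89 + 11, so a_0 = 1
89 = 8·11 + 1, so a_1 = 8

8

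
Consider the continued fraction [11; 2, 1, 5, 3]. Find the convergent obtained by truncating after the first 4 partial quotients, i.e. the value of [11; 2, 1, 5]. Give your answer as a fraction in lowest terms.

193/17

Compute successive convergents:
a_0 = 11: 11/1
a_1 = 2: 23/2
a_2 = 1: 34/3
a_3 = 5: 193/17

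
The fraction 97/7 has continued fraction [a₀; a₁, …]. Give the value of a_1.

1

⌊97/7⌋ = 13, remainder 6
⌊7/6⌋ = 1, remainder 1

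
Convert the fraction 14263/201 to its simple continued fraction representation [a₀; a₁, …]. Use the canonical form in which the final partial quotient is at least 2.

[70; 1, 24, 8]

⌊14263/201⌋ = 70, remainder 193
⌊201/193⌋ = 1, remainder 8
⌊193/8⌋ = 24, remainder 1
⌊8/1⌋ = 8, remainder 0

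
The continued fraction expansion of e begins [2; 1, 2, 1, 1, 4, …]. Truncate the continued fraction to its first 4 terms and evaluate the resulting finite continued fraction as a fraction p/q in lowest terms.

11/4

Build up convergents one term at a time:
a_0 = 2: 2/1
a_1 = 1: 3/1
a_2 = 2: 8/3
a_3 = 1: 11/4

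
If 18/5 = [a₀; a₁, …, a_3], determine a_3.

2

⌊18/5⌋ = 3, remainder 3
⌊5/3⌋ = 1, remainder 2
⌊3/2⌋ = 1, remainder 1
⌊2/1⌋ = 2, remainder 0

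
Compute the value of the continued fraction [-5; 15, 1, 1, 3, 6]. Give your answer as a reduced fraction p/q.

-3381/685

Start with 6.
3 + 1/(6/1) = 3 + 1/6 = 19/6
1 + 1/(19/6) = 1 + 6/19 = 25/19
1 + 1/(25/19) = 1 + 19/25 = 44/25
15 + 1/(44/25) = 15 + 25/44 = 685/44
-5 + 1/(685/44) = -5 + 44/685 = -3381/685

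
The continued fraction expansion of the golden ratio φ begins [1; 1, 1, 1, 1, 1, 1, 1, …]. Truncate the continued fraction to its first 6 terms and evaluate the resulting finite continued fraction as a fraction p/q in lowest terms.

13/8

Collapse the nested fraction from the inside out:
Start with 1.
1 + 1/(1/1) = 1 + 1/1 = 2/1
1 + 1/(2/1) = 1 + 1/2 = 3/2
1 + 1/(3/2) = 1 + 2/3 = 5/3
1 + 1/(5/3) = 1 + 3/5 = 8/5
1 + 1/(8/5) = 1 + 5/8 = 13/8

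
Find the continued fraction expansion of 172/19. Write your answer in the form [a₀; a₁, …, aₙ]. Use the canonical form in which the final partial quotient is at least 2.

[9; 19]

172 ÷ 19 → quotient 9, remainder 1
19 ÷ 1 → quotient 19, remainder 0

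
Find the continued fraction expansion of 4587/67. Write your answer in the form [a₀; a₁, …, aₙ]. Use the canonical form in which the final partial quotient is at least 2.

[68; 2, 6, 5]

4587 ÷ 67 → quotient 68, remainder 31
67 ÷ 31 → quotient 2, remainder 5
31 ÷ 5 → quotient 6, remainder 1
5 ÷ 1 → quotient 5, remainder 0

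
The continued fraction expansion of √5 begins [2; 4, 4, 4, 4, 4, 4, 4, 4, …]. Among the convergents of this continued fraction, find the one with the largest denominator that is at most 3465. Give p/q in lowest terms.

2889/1292

List convergents until the denominator exceeds the bound:
a_0 = 2: 2/1  (≤ bound)
a_1 = 4: 9/4  (≤ bound)
a_2 = 4: 38/17  (≤ bound)
a_3 = 4: 161/72  (≤ bound)
a_4 = 4: 682/305  (≤ bound)
a_5 = 4: 2889/1292  (≤ bound)
a_6 = 4: 12238/5473  (> 3465, stop)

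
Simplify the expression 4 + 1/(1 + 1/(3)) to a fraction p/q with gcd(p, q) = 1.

19/4

Work from the innermost term outward:
Start with 3.
1 + 1/(3/1) = 1 + 1/3 = 4/3
4 + 1/(4/3) = 4 + 3/4 = 19/4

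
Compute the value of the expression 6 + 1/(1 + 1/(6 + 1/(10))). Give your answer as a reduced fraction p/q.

487/71

a_0 = 6: 6/1
a_1 = 1: 7/1
a_2 = 6: 48/7
a_3 = 10: 487/71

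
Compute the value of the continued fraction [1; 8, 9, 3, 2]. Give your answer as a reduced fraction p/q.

Collapse the nested fraction from the inside out:
Start with 2.
3 + 1/(2/1) = 3 + 1/2 = 7/2
9 + 1/(7/2) = 9 + 2/7 = 65/7
8 + 1/(65/7) = 8 + 7/65 = 527/65
1 + 1/(527/65) = 1 + 65/527 = 592/527

592/527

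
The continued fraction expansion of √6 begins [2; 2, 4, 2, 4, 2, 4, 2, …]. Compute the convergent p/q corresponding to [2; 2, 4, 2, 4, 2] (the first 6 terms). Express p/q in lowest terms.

485/198

a_0 = 2: 2/1
a_1 = 2: 5/2
a_2 = 4: 22/9
a_3 = 2: 49/20
a_4 = 4: 218/89
a_5 = 2: 485/198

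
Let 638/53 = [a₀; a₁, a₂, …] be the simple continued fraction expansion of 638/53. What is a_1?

26

638 = 12·53 + 2, so a_0 = 12
53 = 26·2 + 1, so a_1 = 26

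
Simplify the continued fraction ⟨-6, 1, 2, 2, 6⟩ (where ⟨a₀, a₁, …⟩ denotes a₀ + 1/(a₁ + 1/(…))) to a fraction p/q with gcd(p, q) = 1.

-238/45

Use the convergent recurrence hₖ = aₖ·hₖ₋₁ + hₖ₋₂ (and likewise for the denominators kₖ):
a_0 = -6: -6/1
a_1 = 1: -5/1
a_2 = 2: -16/3
a_3 = 2: -37/7
a_4 = 6: -238/45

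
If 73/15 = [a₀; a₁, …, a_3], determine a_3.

2

73 ÷ 15 → quotient 4, remainder 13
15 ÷ 13 → quotient 1, remainder 2
13 ÷ 2 → quotient 6, remainder 1
2 ÷ 1 → quotient 2, remainder 0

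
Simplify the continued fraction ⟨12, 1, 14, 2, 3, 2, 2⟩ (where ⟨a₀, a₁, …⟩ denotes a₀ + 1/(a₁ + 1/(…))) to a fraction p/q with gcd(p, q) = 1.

7787/602

Start with 2.
2 + 1/(2/1) = 2 + 1/2 = 5/2
3 + 1/(5/2) = 3 + 2/5 = 17/5
2 + 1/(17/5) = 2 + 5/17 = 39/17
14 + 1/(39/17) = 14 + 17/39 = 563/39
1 + 1/(563/39) = 1 + 39/563 = 602/563
12 + 1/(602/563) = 12 + 563/602 = 7787/602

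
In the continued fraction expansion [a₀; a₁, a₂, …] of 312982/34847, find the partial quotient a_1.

Apply division with remainder until the remainder is 0:
312982 ÷ 34847 → quotient 8, remainder 34206
34847 ÷ 34206 → quotient 1, remainder 641

1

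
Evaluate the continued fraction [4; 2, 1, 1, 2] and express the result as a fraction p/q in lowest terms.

57/13

Collapse the nested fraction from the inside out:
Start with 2.
1 + 1/(2/1) = 1 + 1/2 = 3/2
1 + 1/(3/2) = 1 + 2/3 = 5/3
2 + 1/(5/3) = 2 + 3/5 = 13/5
4 + 1/(13/5) = 4 + 5/13 = 57/13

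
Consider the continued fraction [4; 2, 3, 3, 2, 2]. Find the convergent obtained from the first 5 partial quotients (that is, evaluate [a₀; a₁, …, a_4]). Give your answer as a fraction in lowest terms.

235/53

Work from the innermost term outward:
Start with 2.
3 + 1/(2/1) = 3 + 1/2 = 7/2
3 + 1/(7/2) = 3 + 2/7 = 23/7
2 + 1/(23/7) = 2 + 7/23 = 53/23
4 + 1/(53/23) = 4 + 23/53 = 235/53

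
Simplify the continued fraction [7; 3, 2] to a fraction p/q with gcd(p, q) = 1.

Build up convergents one term at a time:
a_0 = 7: 7/1
a_1 = 3: 22/3
a_2 = 2: 51/7

51/7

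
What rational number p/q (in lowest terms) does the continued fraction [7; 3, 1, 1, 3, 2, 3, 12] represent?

17539/2409

Compute successive convergents:
a_0 = 7: 7/1
a_1 = 3: 22/3
a_2 = 1: 29/4
a_3 = 1: 51/7
a_4 = 3: 182/25
a_5 = 2: 415/57
a_6 = 3: 1427/196
a_7 = 12: 17539/2409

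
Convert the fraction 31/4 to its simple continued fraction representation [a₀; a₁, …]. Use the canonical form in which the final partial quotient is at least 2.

[7; 1, 3]

Apply division with remainder until the remainder is 0:
31 = 7·4 + 3, so a_0 = 7
4 = 1·3 + 1, so a_1 = 1
3 = 3·1 + 0, so a_2 = 3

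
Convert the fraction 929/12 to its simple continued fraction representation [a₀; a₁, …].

929 ÷ 12 → quotient 77, remainder 5
12 ÷ 5 → quotient 2, remainder 2
5 ÷ 2 → quotient 2, remainder 1
2 ÷ 1 → quotient 2, remainder 0

[77; 2, 2, 2]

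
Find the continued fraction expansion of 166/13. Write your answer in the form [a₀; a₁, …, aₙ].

166 ÷ 13 → quotient 12, remainder 10
13 ÷ 10 → quotient 1, remainder 3
10 ÷ 3 → quotient 3, remainder 1
3 ÷ 1 → quotient 3, remainder 0

[12; 1, 3, 3]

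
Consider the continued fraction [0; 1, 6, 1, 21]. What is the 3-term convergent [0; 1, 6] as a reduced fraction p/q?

6/7

Start with 6.
1 + 1/(6/1) = 1 + 1/6 = 7/6
0 + 1/(7/6) = 0 + 6/7 = 6/7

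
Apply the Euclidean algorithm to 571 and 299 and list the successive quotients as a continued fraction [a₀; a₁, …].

[1; 1, 10, 13, 2]

Run the Euclidean algorithm, recording each quotient:
571 ÷ 299 → quotient 1, remainder 272
299 ÷ 272 → quotient 1, remainder 27
272 ÷ 27 → quotient 10, remainder 2
27 ÷ 2 → quotient 13, remainder 1
2 ÷ 1 → quotient 2, remainder 0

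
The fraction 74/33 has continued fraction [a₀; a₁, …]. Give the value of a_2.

8

74 = 2·33 + 8, so a_0 = 2
33 = 4·8 + 1, so a_1 = 4
8 = 8·1 + 0, so a_2 = 8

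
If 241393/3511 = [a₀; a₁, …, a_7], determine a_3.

18

Repeatedly divide and take the remainder:
241393 ÷ 3511 → quotient 68, remainder 2645
3511 ÷ 2645 → quotient 1, remainder 866
2645 ÷ 866 → quotient 3, remainder 47
866 ÷ 47 → quotient 18, remainder 20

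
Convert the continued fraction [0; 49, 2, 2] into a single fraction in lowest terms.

Start with 2.
2 + 1/(2/1) = 2 + 1/2 = 5/2
49 + 1/(5/2) = 49 + 2/5 = 247/5
0 + 1/(247/5) = 0 + 5/247 = 5/247

5/247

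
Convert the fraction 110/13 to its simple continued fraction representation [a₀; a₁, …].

[8; 2, 6]

110 ÷ 13 → quotient 8, remainder 6
13 ÷ 6 → quotient 2, remainder 1
6 ÷ 1 → quotient 6, remainder 0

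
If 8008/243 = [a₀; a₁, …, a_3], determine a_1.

1

⌊8008/243⌋ = 32, remainder 232
⌊243/232⌋ = 1, remainder 11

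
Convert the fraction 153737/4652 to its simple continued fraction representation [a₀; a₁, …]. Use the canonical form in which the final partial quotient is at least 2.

[33; 21, 20, 11]

153737 ÷ 4652 → quotient 33, remainder 221
4652 ÷ 221 → quotient 21, remainder 11
221 ÷ 11 → quotient 20, remainder 1
11 ÷ 1 → quotient 11, remainder 0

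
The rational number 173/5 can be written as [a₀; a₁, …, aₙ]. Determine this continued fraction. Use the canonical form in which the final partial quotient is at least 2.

[34; 1, 1, 2]

Apply division with remainder until the remainder is 0:
⌊173/5⌋ = 34, remainder 3
⌊5/3⌋ = 1, remainder 2
⌊3/2⌋ = 1, remainder 1
⌊2/1⌋ = 2, remainder 0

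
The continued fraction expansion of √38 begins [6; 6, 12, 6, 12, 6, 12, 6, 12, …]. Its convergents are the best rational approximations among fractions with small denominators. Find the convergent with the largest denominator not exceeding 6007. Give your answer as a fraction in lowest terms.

a_0 = 6: 6/1  (≤ bound)
a_1 = 6: 37/6  (≤ bound)
a_2 = 12: 450/73  (≤ bound)
a_3 = 6: 2737/444  (≤ bound)
a_4 = 12: 33294/5401  (≤ bound)
a_5 = 6: 202501/32850  (> 6007, stop)

33294/5401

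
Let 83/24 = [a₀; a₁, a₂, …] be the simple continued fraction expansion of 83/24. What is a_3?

2

Apply division with remainder until the remainder is 0:
⌊83/24⌋ = 3, remainder 11
⌊24/11⌋ = 2, remainder 2
⌊11/2⌋ = 5, remainder 1
⌊2/1⌋ = 2, remainder 0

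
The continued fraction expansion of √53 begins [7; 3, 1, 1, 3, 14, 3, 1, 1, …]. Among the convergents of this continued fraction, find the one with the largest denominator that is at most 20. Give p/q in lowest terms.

51/7

a_0 = 7: 7/1  (≤ bound)
a_1 = 3: 22/3  (≤ bound)
a_2 = 1: 29/4  (≤ bound)
a_3 = 1: 51/7  (≤ bound)
a_4 = 3: 182/25  (> 20, stop)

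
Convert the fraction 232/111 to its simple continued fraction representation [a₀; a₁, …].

[2; 11, 10]

⌊232/111⌋ = 2, remainder 10
⌊111/10⌋ = 11, remainder 1
⌊10/1⌋ = 10, remainder 0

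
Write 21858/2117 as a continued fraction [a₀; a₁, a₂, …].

21858 = 10·2117 + 688, so a_0 = 10
2117 = 3·688 + 53, so a_1 = 3
688 = 12·53 + 52, so a_2 = 12
53 = 1·52 + 1, so a_3 = 1
52 = 52·1 + 0, so a_4 = 52

[10; 3, 12, 1, 52]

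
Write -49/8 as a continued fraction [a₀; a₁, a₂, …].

[-7; 1, 7]

Run the Euclidean algorithm, recording each quotient:
-49 ÷ 8 → quotient -7, remainder 7
8 ÷ 7 → quotient 1, remainder 1
7 ÷ 1 → quotient 7, remainder 0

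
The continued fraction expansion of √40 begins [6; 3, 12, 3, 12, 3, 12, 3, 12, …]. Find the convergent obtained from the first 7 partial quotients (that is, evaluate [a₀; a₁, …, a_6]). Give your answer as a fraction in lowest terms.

337434/53353

Build up convergents one term at a time:
a_0 = 6: 6/1
a_1 = 3: 19/3
a_2 = 12: 234/37
a_3 = 3: 721/114
a_4 = 12: 8886/1405
a_5 = 3: 27379/4329
a_6 = 12: 337434/53353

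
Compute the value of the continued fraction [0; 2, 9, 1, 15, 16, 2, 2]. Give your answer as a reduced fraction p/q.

Work from the innermost term outward:
Start with 2.
2 + 1/(2/1) = 2 + 1/2 = 5/2
16 + 1/(5/2) = 16 + 2/5 = 82/5
15 + 1/(82/5) = 15 + 5/82 = 1235/82
1 + 1/(1235/82) = 1 + 82/1235 = 1317/1235
9 + 1/(1317/1235) = 9 + 1235/1317 = 13088/1317
2 + 1/(13088/1317) = 2 + 1317/13088 = 27493/13088
0 + 1/(27493/13088) = 0 + 13088/27493 = 13088/27493

13088/27493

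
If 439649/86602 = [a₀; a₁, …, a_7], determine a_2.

22

⌊439649/86602⌋ = 5, remainder 6639
⌊86602/6639⌋ = 13, remainder 295
⌊6639/295⌋ = 22, remainder 149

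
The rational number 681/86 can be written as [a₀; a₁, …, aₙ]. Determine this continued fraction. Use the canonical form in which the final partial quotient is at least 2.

Run the Euclidean algorithm, recording each quotient:
⌊681/86⌋ = 7, remainder 79
⌊86/79⌋ = 1, remainder 7
⌊79/7⌋ = 11, remainder 2
⌊7/2⌋ = 3, remainder 1
⌊2/1⌋ = 2, remainder 0

[7; 1, 11, 3, 2]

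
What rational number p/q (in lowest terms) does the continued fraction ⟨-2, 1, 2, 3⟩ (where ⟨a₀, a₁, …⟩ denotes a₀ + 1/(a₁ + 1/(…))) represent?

Compute successive convergents:
a_0 = -2: -2/1
a_1 = 1: -1/1
a_2 = 2: -4/3
a_3 = 3: -13/10

-13/10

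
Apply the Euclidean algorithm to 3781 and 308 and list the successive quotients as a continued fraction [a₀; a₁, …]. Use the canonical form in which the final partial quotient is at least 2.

[12; 3, 1, 1, 1, 1, 1, 10]

3781 = 12·308 + 85, so a_0 = 12
308 = 3·85 + 53, so a_1 = 3
85 = 1·53 + 32, so a_2 = 1
53 = 1·32 + 21, so a_3 = 1
32 = 1·21 + 11, so a_4 = 1
21 = 1·11 + 10, so a_5 = 1
11 = 1·10 + 1, so a_6 = 1
10 = 10·1 + 0, so a_7 = 10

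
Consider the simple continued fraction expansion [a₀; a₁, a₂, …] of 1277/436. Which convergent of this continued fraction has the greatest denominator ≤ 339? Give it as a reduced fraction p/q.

618/211

a_0 = 2: 2/1  (≤ bound)
a_1 = 1: 3/1  (≤ bound)
a_2 = 13: 41/14  (≤ bound)
a_3 = 15: 618/211  (≤ bound)
a_4 = 2: 1277/436  (> 339, stop)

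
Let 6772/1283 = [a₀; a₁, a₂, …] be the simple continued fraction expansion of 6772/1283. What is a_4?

Apply division with remainder until the remainder is 0:
⌊6772/1283⌋ = 5, remainder 357
⌊1283/357⌋ = 3, remainder 212
⌊357/212⌋ = 1, remainder 145
⌊212/145⌋ = 1, remainder 67
⌊145/67⌋ = 2, remainder 11

2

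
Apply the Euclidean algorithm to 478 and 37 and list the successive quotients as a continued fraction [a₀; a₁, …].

[12; 1, 11, 3]

⌊478/37⌋ = 12, remainder 34
⌊37/34⌋ = 1, remainder 3
⌊34/3⌋ = 11, remainder 1
⌊3/1⌋ = 3, remainder 0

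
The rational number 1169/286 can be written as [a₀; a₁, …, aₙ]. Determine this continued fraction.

[4; 11, 2, 3, 1, 2]

Apply division with remainder until the remainder is 0:
1169 ÷ 286 → quotient 4, remainder 25
286 ÷ 25 → quotient 11, remainder 11
25 ÷ 11 → quotient 2, remainder 3
11 ÷ 3 → quotient 3, remainder 2
3 ÷ 2 → quotient 1, remainder 1
2 ÷ 1 → quotient 2, remainder 0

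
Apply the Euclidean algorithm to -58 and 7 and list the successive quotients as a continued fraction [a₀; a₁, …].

[-9; 1, 2, 2]

Apply division with remainder until the remainder is 0:
-58 = -9·7 + 5, so a_0 = -9
7 = 1·5 + 2, so a_1 = 1
5 = 2·2 + 1, so a_2 = 2
2 = 2·1 + 0, so a_3 = 2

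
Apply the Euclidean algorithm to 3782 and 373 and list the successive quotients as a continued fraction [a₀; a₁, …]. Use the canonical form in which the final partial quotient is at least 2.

⌊3782/373⌋ = 10, remainder 52
⌊373/52⌋ = 7, remainder 9
⌊52/9⌋ = 5, remainder 7
⌊9/7⌋ = 1, remainder 2
⌊7/2⌋ = 3, remainder 1
⌊2/1⌋ = 2, remainder 0

[10; 7, 5, 1, 3, 2]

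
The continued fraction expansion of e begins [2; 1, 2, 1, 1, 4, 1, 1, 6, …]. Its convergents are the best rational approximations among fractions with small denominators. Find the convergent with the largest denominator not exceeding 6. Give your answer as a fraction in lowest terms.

List convergents until the denominator exceeds the bound:
a_0 = 2: 2/1  (≤ bound)
a_1 = 1: 3/1  (≤ bound)
a_2 = 2: 8/3  (≤ bound)
a_3 = 1: 11/4  (≤ bound)
a_4 = 1: 19/7  (> 6, stop)

11/4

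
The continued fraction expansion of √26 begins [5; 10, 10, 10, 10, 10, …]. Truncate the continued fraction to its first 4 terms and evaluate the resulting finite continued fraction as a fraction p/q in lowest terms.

a_0 = 5: 5/1
a_1 = 10: 51/10
a_2 = 10: 515/101
a_3 = 10: 5201/1020

5201/1020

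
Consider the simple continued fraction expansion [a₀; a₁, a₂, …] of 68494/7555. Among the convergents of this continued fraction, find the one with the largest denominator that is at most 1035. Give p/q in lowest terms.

List convergents until the denominator exceeds the bound:
a_0 = 9: 9/1  (≤ bound)
a_1 = 15: 136/15  (≤ bound)
a_2 = 7: 961/106  (≤ bound)
a_3 = 7: 6863/757  (≤ bound)
a_4 = 1: 7824/863  (≤ bound)
a_5 = 3: 30335/3346  (> 1035, stop)

7824/863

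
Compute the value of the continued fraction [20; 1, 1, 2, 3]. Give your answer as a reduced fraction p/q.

350/17

Start with 3.
2 + 1/(3/1) = 2 + 1/3 = 7/3
1 + 1/(7/3) = 1 + 3/7 = 10/7
1 + 1/(10/7) = 1 + 7/10 = 17/10
20 + 1/(17/10) = 20 + 10/17 = 350/17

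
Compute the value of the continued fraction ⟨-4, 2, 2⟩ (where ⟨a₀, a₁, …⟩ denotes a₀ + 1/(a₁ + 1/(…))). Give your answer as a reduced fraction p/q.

-18/5

Start with 2.
2 + 1/(2/1) = 2 + 1/2 = 5/2
-4 + 1/(5/2) = -4 + 2/5 = -18/5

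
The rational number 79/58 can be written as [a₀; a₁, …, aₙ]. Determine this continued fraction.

[1; 2, 1, 3, 5]

Repeatedly divide and take the remainder:
79 ÷ 58 → quotient 1, remainder 21
58 ÷ 21 → quotient 2, remainder 16
21 ÷ 16 → quotient 1, remainder 5
16 ÷ 5 → quotient 3, remainder 1
5 ÷ 1 → quotient 5, remainder 0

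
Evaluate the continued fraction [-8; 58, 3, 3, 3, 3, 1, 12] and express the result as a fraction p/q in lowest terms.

-843811/105703

a_0 = -8: -8/1
a_1 = 58: -463/58
a_2 = 3: -1397/175
a_3 = 3: -4654/583
a_4 = 3: -15359/1924
a_5 = 3: -50731/6355
a_6 = 1: -66090/8279
a_7 = 12: -843811/105703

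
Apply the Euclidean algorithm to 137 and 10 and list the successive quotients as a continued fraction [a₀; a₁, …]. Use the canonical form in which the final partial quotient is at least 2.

137 ÷ 10 → quotient 13, remainder 7
10 ÷ 7 → quotient 1, remainder 3
7 ÷ 3 → quotient 2, remainder 1
3 ÷ 1 → quotient 3, remainder 0

[13; 1, 2, 3]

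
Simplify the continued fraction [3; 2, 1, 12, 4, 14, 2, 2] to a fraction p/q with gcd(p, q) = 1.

Starting at the tail and folding back:
Start with 2.
2 + 1/(2/1) = 2 + 1/2 = 5/2
14 + 1/(5/2) = 14 + 2/5 = 72/5
4 + 1/(72/5) = 4 + 5/72 = 293/72
12 + 1/(293/72) = 12 + 72/293 = 3588/293
1 + 1/(3588/293) = 1 + 293/3588 = 3881/3588
2 + 1/(3881/3588) = 2 + 3588/3881 = 11350/3881
3 + 1/(11350/3881) = 3 + 3881/11350 = 37931/11350

37931/11350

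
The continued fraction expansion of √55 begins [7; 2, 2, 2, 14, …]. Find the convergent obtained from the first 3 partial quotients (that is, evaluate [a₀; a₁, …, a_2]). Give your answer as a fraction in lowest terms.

37/5

a_0 = 7: 7/1
a_1 = 2: 15/2
a_2 = 2: 37/5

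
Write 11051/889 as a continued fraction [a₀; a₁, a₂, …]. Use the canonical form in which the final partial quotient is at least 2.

Run the Euclidean algorithm, recording each quotient:
11051 ÷ 889 → quotient 12, remainder 383
889 ÷ 383 → quotient 2, remainder 123
383 ÷ 123 → quotient 3, remainder 14
123 ÷ 14 → quotient 8, remainder 11
14 ÷ 11 → quotient 1, remainder 3
11 ÷ 3 → quotient 3, remainder 2
3 ÷ 2 → quotient 1, remainder 1
2 ÷ 1 → quotient 2, remainder 0

[12; 2, 3, 8, 1, 3, 1, 2]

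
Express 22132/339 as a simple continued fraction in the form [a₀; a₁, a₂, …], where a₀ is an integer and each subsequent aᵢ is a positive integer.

[65; 3, 2, 48]

22132 ÷ 339 → quotient 65, remainder 97
339 ÷ 97 → quotient 3, remainder 48
97 ÷ 48 → quotient 2, remainder 1
48 ÷ 1 → quotient 48, remainder 0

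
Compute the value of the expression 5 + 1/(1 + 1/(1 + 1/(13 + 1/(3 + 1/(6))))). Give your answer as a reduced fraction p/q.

a_0 = 5: 5/1
a_1 = 1: 6/1
a_2 = 1: 11/2
a_3 = 13: 149/27
a_4 = 3: 458/83
a_5 = 6: 2897/525

2897/525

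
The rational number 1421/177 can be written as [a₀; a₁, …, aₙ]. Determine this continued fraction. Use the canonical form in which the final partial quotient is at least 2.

1421 = 8·177 + 5, so a_0 = 8
177 = 35·5 + 2, so a_1 = 35
5 = 2·2 + 1, so a_2 = 2
2 = 2·1 + 0, so a_3 = 2

[8; 35, 2, 2]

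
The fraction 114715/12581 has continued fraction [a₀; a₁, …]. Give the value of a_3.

6

Run the Euclidean algorithm, recording each quotient:
114715 ÷ 12581 → quotient 9, remainder 1486
12581 ÷ 1486 → quotient 8, remainder 693
1486 ÷ 693 → quotient 2, remainder 100
693 ÷ 100 → quotient 6, remainder 93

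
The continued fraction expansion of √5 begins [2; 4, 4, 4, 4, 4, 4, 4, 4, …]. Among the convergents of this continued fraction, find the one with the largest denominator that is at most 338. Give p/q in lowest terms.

a_0 = 2: 2/1  (≤ bound)
a_1 = 4: 9/4  (≤ bound)
a_2 = 4: 38/17  (≤ bound)
a_3 = 4: 161/72  (≤ bound)
a_4 = 4: 682/305  (≤ bound)
a_5 = 4: 2889/1292  (> 338, stop)

682/305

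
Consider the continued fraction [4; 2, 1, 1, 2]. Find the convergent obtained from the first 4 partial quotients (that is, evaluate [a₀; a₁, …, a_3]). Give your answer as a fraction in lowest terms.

Compute successive convergents:
a_0 = 4: 4/1
a_1 = 2: 9/2
a_2 = 1: 13/3
a_3 = 1: 22/5

22/5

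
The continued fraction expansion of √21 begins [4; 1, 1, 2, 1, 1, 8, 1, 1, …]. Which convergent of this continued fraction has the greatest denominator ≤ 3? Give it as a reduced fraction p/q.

9/2

List convergents until the denominator exceeds the bound:
a_0 = 4: 4/1  (≤ bound)
a_1 = 1: 5/1  (≤ bound)
a_2 = 1: 9/2  (≤ bound)
a_3 = 2: 23/5  (> 3, stop)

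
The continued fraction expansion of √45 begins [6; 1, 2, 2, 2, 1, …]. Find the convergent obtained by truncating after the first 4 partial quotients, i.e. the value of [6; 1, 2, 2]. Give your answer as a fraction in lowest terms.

47/7

Start with 2.
2 + 1/(2/1) = 2 + 1/2 = 5/2
1 + 1/(5/2) = 1 + 2/5 = 7/5
6 + 1/(7/5) = 6 + 5/7 = 47/7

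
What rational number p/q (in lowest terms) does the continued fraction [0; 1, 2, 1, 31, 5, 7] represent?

3441/4600

Start with 7.
5 + 1/(7/1) = 5 + 1/7 = 36/7
31 + 1/(36/7) = 31 + 7/36 = 1123/36
1 + 1/(1123/36) = 1 + 36/1123 = 1159/1123
2 + 1/(1159/1123) = 2 + 1123/1159 = 3441/1159
1 + 1/(3441/1159) = 1 + 1159/3441 = 4600/3441
0 + 1/(4600/3441) = 0 + 3441/4600 = 3441/4600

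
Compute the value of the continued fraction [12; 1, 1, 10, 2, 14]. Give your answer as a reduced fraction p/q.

Start with 14.
2 + 1/(14/1) = 2 + 1/14 = 29/14
10 + 1/(29/14) = 10 + 14/29 = 304/29
1 + 1/(304/29) = 1 + 29/304 = 333/304
1 + 1/(333/304) = 1 + 304/333 = 637/333
12 + 1/(637/333) = 12 + 333/637 = 7977/637

7977/637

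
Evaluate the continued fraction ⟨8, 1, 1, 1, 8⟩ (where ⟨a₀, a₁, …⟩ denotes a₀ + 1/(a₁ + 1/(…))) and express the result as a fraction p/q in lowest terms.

Use the convergent recurrence hₖ = aₖ·hₖ₋₁ + hₖ₋₂ (and likewise for the denominators kₖ):
a_0 = 8: 8/1
a_1 = 1: 9/1
a_2 = 1: 17/2
a_3 = 1: 26/3
a_4 = 8: 225/26

225/26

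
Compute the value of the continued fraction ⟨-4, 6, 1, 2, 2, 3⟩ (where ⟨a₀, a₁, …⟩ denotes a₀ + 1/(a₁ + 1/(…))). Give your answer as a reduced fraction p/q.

-620/161

a_0 = -4: -4/1
a_1 = 6: -23/6
a_2 = 1: -27/7
a_3 = 2: -77/20
a_4 = 2: -181/47
a_5 = 3: -620/161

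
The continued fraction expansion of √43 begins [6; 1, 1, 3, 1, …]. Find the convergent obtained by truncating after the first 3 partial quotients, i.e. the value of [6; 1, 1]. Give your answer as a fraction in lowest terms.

Start with 1.
1 + 1/(1/1) = 1 + 1/1 = 2/1
6 + 1/(2/1) = 6 + 1/2 = 13/2

13/2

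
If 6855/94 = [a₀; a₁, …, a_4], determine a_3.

6855 = 72·94 + 87, so a_0 = 72
94 = 1·87 + 7, so a_1 = 1
87 = 12·7 + 3, so a_2 = 12
7 = 2·3 + 1, so a_3 = 2

2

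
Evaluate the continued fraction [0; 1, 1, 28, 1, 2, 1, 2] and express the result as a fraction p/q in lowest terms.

327/643

a_0 = 0: 0/1
a_1 = 1: 1/1
a_2 = 1: 1/2
a_3 = 28: 29/57
a_4 = 1: 30/59
a_5 = 2: 89/175
a_6 = 1: 119/234
a_7 = 2: 327/643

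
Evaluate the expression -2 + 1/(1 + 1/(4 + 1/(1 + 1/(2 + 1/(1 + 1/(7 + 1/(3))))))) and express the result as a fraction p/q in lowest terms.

-654/557

Start with 3.
7 + 1/(3/1) = 7 + 1/3 = 22/3
1 + 1/(22/3) = 1 + 3/22 = 25/22
2 + 1/(25/22) = 2 + 22/25 = 72/25
1 + 1/(72/25) = 1 + 25/72 = 97/72
4 + 1/(97/72) = 4 + 72/97 = 460/97
1 + 1/(460/97) = 1 + 97/460 = 557/460
-2 + 1/(557/460) = -2 + 460/557 = -654/557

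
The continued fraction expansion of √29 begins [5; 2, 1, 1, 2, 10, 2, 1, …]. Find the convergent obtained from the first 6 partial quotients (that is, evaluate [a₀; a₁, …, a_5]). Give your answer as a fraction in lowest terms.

Build up convergents one term at a time:
a_0 = 5: 5/1
a_1 = 2: 11/2
a_2 = 1: 16/3
a_3 = 1: 27/5
a_4 = 2: 70/13
a_5 = 10: 727/135

727/135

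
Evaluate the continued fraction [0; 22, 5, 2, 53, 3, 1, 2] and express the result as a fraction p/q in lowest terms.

6501/144205

a_0 = 0: 0/1
a_1 = 22: 1/22
a_2 = 5: 5/111
a_3 = 2: 11/244
a_4 = 53: 588/13043
a_5 = 3: 1775/39373
a_6 = 1: 2363/52416
a_7 = 2: 6501/144205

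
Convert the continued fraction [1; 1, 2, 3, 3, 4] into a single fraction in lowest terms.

Work from the innermost term outward:
Start with 4.
3 + 1/(4/1) = 3 + 1/4 = 13/4
3 + 1/(13/4) = 3 + 4/13 = 43/13
2 + 1/(43/13) = 2 + 13/43 = 99/43
1 + 1/(99/43) = 1 + 43/99 = 142/99
1 + 1/(142/99) = 1 + 99/142 = 241/142

241/142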